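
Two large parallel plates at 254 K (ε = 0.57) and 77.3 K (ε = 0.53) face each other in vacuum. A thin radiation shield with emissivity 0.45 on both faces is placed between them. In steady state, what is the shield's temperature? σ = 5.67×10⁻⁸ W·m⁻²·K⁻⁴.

T_s ≈ 215 K

In steady state the net flux on the hot side equals that on the cold side.
σ(T₁⁴−T_s⁴)/D₁ = σ(T_s⁴−T₂⁴)/D₂, with D₁ = 1/ε₁+1/ε_s−1 = 2.977, D₂ = 1/ε_s+1/ε₂−1 = 3.109.
Solve for T_s⁴: T_s⁴ = (D₂·T₁⁴ + D₁·T₂⁴)/(D₁+D₂) = 2.144×10⁹ K⁴.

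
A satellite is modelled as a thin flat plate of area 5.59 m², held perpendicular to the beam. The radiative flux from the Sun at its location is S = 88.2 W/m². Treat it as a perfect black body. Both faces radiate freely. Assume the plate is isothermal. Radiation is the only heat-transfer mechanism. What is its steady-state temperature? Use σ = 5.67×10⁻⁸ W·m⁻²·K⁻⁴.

T ≈ 167 K

At equilibrium, absorbed power = emitted power.
Absorbing cross-section = A = 5.590 m²; emitting surface = 2A = 11.18 m² (ratio 2).
S·A_cross = εσ·A_surf·T⁴  ⇒  T⁴ = S/(2σ).
T⁴ = 1.00·88.2/(2·5.67×10⁻⁸) = 7.778×10⁸ K⁴.
T = (7.778×10⁸)^(1/4).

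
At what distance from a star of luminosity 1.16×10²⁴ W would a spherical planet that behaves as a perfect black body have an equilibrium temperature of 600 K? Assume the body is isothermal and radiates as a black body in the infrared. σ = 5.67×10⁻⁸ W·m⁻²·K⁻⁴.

For an isothermal black-emitting sphere, (1−a)S·πr² = σ·4πr²·T⁴ ⇒ S = 4σT⁴/(1−a).
S = 4·5.67×10⁻⁸·(600)⁴/1.00 = 29390 W/m².
Flux falls as S = L/(4πd²), so d = √(L/(4πS)) = √(1.16×10²⁴/(4π·29390)).

d ≈ 1.77×10⁹ m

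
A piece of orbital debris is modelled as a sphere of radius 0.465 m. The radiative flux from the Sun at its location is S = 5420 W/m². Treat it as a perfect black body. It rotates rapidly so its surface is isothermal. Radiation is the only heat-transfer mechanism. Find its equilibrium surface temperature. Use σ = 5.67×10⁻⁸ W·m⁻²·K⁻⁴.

T ≈ 393 K

At equilibrium, absorbed power = emitted power.
Absorbing cross-section = πr² = 0.6793 m²; emitting surface = 4πr² = 2.717 m² (ratio 4).
S·A_cross = εσ·A_surf·T⁴  ⇒  T⁴ = S/(4σ).
T⁴ = 1.00·5420/(4·5.67×10⁻⁸) = 2.390×10¹⁰ K⁴.
T = (2.390×10¹⁰)^(1/4).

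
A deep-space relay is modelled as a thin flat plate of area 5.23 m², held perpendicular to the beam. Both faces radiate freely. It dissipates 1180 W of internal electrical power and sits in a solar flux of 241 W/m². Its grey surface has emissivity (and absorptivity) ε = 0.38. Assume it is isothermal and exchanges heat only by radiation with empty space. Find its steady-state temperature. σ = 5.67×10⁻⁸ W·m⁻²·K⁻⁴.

At steady state, absorbed solar power + internal power = radiated power.
Absorbed: α·S·A_cross = 0.38·241·5.230 = 479.0 W (cross-section A).
Total input = 479.0 + 1180 = 1659 W.
Radiated: εσ·A_surf·T⁴ with A_surf = 2A = 10.46 m².
T⁴ = 1659/(0.38·5.67×10⁻⁸·10.46) = 7.361×10⁹ K⁴.

T ≈ 293 K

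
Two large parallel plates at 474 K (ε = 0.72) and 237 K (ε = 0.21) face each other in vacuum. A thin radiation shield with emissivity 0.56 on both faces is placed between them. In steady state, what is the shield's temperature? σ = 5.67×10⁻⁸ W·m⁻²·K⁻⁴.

In steady state the net flux on the hot side equals that on the cold side.
σ(T₁⁴−T_s⁴)/D₁ = σ(T_s⁴−T₂⁴)/D₂, with D₁ = 1/ε₁+1/ε_s−1 = 2.175, D₂ = 1/ε_s+1/ε₂−1 = 5.548.
Solve for T_s⁴: T_s⁴ = (D₂·T₁⁴ + D₁·T₂⁴)/(D₁+D₂) = 3.715×10¹⁰ K⁴.

T_s ≈ 439 K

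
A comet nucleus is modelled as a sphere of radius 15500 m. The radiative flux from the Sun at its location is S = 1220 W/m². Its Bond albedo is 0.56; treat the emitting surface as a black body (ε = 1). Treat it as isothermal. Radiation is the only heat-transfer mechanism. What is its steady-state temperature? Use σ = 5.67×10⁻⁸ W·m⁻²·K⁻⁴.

At equilibrium, absorbed power = emitted power.
Absorbing cross-section = πr² = 7.548×10⁸ m²; emitting surface = 4πr² = 3.019×10⁹ m² (ratio 4).
(1−a)S·A_cross = εσ·A_surf·T⁴  ⇒  T⁴ = (1−a)S/(4σ).
T⁴ = 0.440·1220/(4·5.67×10⁻⁸) = 2.367×10⁹ K⁴.
T = (2.367×10⁹)^(1/4).

T ≈ 221 K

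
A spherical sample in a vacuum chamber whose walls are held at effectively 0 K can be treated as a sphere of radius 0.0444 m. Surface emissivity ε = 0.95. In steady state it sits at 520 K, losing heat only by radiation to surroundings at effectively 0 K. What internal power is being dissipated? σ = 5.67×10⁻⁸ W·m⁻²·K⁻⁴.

Steady state: P = εσA T⁴.
A = 4πr² = 0.02477 m²; T⁴ = (520)⁴ = 7.312×10¹⁰ K⁴.
P = 0.95 × 5.67×10⁻⁸ × 0.02477 × 7.312×10¹⁰.

P ≈ 97.6 W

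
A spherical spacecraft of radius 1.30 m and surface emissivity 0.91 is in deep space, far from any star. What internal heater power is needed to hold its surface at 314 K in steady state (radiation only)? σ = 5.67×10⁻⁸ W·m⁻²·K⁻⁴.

P ≈ 10700 W

P = εσ·4πr²·T⁴.
4πr² = 21.24 m²; T⁴ = 9.721×10⁹ K⁴.
P = 0.91·5.67×10⁻⁸·21.24·9.721×10⁹.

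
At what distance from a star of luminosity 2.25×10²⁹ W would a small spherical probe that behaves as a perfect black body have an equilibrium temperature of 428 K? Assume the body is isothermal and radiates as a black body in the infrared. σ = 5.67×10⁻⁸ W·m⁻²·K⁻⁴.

For an isothermal black-emitting sphere, (1−a)S·πr² = σ·4πr²·T⁴ ⇒ S = 4σT⁴/(1−a).
S = 4·5.67×10⁻⁸·(428)⁴/1.00 = 7611 W/m².
Flux falls as S = L/(4πd²), so d = √(L/(4πS)) = √(2.25×10²⁹/(4π·7611)).

d ≈ 1.53×10¹² m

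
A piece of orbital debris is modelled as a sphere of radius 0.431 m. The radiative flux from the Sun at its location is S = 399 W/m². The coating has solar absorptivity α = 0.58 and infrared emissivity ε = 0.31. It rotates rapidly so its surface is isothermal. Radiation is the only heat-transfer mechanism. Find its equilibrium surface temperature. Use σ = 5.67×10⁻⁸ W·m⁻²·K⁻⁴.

At equilibrium, absorbed power = emitted power.
Absorbing cross-section = πr² = 0.5836 m²; emitting surface = 4πr² = 2.334 m² (ratio 4).
αS·A_cross = εσ·A_surf·T⁴  ⇒  T⁴ = αS/(ε·4σ).
T⁴ = 0.580·399/(0.31·4·5.67×10⁻⁸) = 3.292×10⁹ K⁴.
T = (3.292×10⁹)^(1/4).

T ≈ 240 K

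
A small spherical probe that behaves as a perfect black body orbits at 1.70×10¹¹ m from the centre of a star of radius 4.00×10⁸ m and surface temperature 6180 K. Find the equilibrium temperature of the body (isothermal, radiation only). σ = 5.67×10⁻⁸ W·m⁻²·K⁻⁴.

The star's surface emits σT_*⁴; at distance d the flux is S = σT_*⁴(R_*/d)².
S = 5.67×10⁻⁸·(6180)⁴·(4.00×10⁸/1.70×10¹¹)² = 457.9 W/m².
For an isothermal sphere T⁴ = (1−a)S/(4σ) = 2.019×10⁹ K⁴.

T ≈ 212 K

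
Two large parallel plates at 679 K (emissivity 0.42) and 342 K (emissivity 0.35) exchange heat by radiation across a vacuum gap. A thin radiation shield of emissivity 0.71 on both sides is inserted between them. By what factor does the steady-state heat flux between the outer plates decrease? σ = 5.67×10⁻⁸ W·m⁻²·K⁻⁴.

factor ≈ 1.43

Without shield: q₀ = σΔ(T⁴)/(1/ε₁+1/ε₂−1) with denominator 4.238.
With shield the two gaps are in series; the resistances add: (1/ε₁+1/ε_s−1)+(1/ε_s+1/ε₂−1) = 2.789+3.266 = 6.055.
Heat-flux ratio q₀/q = 6.055/4.238.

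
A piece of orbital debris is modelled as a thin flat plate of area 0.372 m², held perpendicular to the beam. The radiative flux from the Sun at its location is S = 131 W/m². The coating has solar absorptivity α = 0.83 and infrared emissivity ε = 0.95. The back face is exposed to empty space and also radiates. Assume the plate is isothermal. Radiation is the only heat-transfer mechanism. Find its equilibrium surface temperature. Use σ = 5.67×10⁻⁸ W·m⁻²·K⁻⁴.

At equilibrium, absorbed power = emitted power.
Absorbing cross-section = A = 0.3720 m²; emitting surface = 2A = 0.7440 m² (ratio 2).
αS·A_cross = εσ·A_surf·T⁴  ⇒  T⁴ = αS/(ε·2σ).
T⁴ = 0.830·131/(0.95·2·5.67×10⁻⁸) = 1.009×10⁹ K⁴.
T = (1.009×10⁹)^(1/4).

T ≈ 178 K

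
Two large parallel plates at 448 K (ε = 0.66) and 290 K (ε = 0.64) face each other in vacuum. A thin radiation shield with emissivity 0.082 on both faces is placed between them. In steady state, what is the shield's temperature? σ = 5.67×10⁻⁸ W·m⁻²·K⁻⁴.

In steady state the net flux on the hot side equals that on the cold side.
σ(T₁⁴−T_s⁴)/D₁ = σ(T_s⁴−T₂⁴)/D₂, with D₁ = 1/ε₁+1/ε_s−1 = 12.71, D₂ = 1/ε_s+1/ε₂−1 = 12.76.
Solve for T_s⁴: T_s⁴ = (D₂·T₁⁴ + D₁·T₂⁴)/(D₁+D₂) = 2.371×10¹⁰ K⁴.

T_s ≈ 392 K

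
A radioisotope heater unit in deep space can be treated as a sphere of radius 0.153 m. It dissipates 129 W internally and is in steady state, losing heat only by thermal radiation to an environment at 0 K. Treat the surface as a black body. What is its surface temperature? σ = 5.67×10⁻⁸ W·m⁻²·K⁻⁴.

Steady state: internal power = radiated power, P = εσA T⁴.
Radiating area A = 4πr² = 0.2942 m².
T⁴ = P/(εσA) = 129/(1.0·5.67×10⁻⁸·0.2942) = 7.734×10⁹ K⁴.
T = (7.734×10⁹)^(1/4).

T ≈ 297 K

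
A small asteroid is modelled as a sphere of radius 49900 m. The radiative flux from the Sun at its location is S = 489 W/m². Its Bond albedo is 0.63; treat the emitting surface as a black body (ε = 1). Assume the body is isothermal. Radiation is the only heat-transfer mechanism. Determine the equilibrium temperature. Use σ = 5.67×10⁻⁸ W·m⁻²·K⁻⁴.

At equilibrium, absorbed power = emitted power.
Absorbing cross-section = πr² = 7.823×10⁹ m²; emitting surface = 4πr² = 3.129×10¹⁰ m² (ratio 4).
(1−a)S·A_cross = εσ·A_surf·T⁴  ⇒  T⁴ = (1−a)S/(4σ).
T⁴ = 0.370·489/(4·5.67×10⁻⁸) = 7.978×10⁸ K⁴.
T = (7.978×10⁸)^(1/4).

T ≈ 168 K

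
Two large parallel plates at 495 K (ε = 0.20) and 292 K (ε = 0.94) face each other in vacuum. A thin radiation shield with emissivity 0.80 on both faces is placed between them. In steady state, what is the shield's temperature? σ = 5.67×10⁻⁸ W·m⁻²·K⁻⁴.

In steady state the net flux on the hot side equals that on the cold side.
σ(T₁⁴−T_s⁴)/D₁ = σ(T_s⁴−T₂⁴)/D₂, with D₁ = 1/ε₁+1/ε_s−1 = 5.250, D₂ = 1/ε_s+1/ε₂−1 = 1.314.
Solve for T_s⁴: T_s⁴ = (D₂·T₁⁴ + D₁·T₂⁴)/(D₁+D₂) = 1.783×10¹⁰ K⁴.

T_s ≈ 365 K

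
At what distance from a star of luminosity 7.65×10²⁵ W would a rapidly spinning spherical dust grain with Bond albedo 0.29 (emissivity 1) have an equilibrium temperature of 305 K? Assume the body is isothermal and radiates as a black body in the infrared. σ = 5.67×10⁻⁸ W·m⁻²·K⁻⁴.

d ≈ 4.69×10¹⁰ m

For an isothermal black-emitting sphere, (1−a)S·πr² = σ·4πr²·T⁴ ⇒ S = 4σT⁴/(1−a).
S = 4·5.67×10⁻⁸·(305)⁴/0.710 = 2764 W/m².
Flux falls as S = L/(4πd²), so d = √(L/(4πS)) = √(7.65×10²⁵/(4π·2764)).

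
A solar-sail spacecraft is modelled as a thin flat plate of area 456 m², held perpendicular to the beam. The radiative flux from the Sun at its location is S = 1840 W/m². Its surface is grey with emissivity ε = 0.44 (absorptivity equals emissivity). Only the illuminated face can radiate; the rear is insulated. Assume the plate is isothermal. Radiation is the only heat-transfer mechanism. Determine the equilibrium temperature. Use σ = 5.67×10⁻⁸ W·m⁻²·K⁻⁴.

At equilibrium, absorbed power = emitted power.
Absorbing cross-section = A = 456.0 m²; emitting surface = A = 456.0 m² (ratio 1).
εS·A_cross = εσ·A_surf·T⁴  ⇒  T⁴ = S/(1σ)   (ε cancels).
T⁴ = 1840/(1·5.67×10⁻⁸) = 3.245×10¹⁰ K⁴.
T = (3.245×10¹⁰)^(1/4).

T ≈ 424 K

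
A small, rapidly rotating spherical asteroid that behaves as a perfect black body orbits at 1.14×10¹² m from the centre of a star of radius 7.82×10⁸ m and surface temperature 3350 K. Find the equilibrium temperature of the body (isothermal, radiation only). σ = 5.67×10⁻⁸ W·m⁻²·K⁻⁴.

The star's surface emits σT_*⁴; at distance d the flux is S = σT_*⁴(R_*/d)².
S = 5.67×10⁻⁸·(3350)⁴·(7.82×10⁸/1.14×10¹²)² = 3.360 W/m².
For an isothermal sphere T⁴ = (1−a)S/(4σ) = 1.482×10⁷ K⁴.

T ≈ 62.0 K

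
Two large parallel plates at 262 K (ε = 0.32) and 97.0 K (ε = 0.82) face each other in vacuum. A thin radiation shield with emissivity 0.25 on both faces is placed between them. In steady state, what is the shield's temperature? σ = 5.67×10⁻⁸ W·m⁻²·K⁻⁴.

T_s ≈ 211 K

In steady state the net flux on the hot side equals that on the cold side.
σ(T₁⁴−T_s⁴)/D₁ = σ(T_s⁴−T₂⁴)/D₂, with D₁ = 1/ε₁+1/ε_s−1 = 6.125, D₂ = 1/ε_s+1/ε₂−1 = 4.220.
Solve for T_s⁴: T_s⁴ = (D₂·T₁⁴ + D₁·T₂⁴)/(D₁+D₂) = 1.974×10⁹ K⁴.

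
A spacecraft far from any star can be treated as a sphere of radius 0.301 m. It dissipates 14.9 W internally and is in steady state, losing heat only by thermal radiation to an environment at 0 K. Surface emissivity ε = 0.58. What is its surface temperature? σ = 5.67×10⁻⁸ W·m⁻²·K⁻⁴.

T ≈ 141 K

Steady state: internal power = radiated power, P = εσA T⁴.
Radiating area A = 4πr² = 1.139 m².
T⁴ = P/(εσA) = 14.9/(0.58·5.67×10⁻⁸·1.139) = 3.980×10⁸ K⁴.
T = (3.980×10⁸)^(1/4).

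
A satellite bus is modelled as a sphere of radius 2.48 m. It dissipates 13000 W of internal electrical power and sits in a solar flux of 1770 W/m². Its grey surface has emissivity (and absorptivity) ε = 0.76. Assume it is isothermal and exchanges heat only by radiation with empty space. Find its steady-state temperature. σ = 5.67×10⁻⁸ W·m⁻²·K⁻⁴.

At steady state, absorbed solar power + internal power = radiated power.
Absorbed: α·S·A_cross = 0.76·1770·19.32 = 25990 W (cross-section πr²).
Total input = 25990 + 13000 = 38990 W.
Radiated: εσ·A_surf·T⁴ with A_surf = 4πr² = 77.29 m².
T⁴ = 38990/(0.76·5.67×10⁻⁸·77.29) = 1.171×10¹⁰ K⁴.

T ≈ 329 K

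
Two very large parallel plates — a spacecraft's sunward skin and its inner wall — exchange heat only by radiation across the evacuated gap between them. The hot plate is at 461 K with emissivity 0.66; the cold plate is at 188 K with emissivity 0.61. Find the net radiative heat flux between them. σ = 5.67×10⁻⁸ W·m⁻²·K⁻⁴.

For two infinite grey parallel plates, q = σ(T₁⁴ − T₂⁴)/(1/ε₁ + 1/ε₂ − 1).
T₁⁴ − T₂⁴ = 4.517×10¹⁰ − 1.249×10⁹ = 4.392×10¹⁰ K⁴.
1/ε₁ + 1/ε₂ − 1 = 1.515 + 1.639 − 1 = 2.154.
q = 5.67×10⁻⁸ × 4.392×10¹⁰ / 2.154.

q ≈ 1160 W/m²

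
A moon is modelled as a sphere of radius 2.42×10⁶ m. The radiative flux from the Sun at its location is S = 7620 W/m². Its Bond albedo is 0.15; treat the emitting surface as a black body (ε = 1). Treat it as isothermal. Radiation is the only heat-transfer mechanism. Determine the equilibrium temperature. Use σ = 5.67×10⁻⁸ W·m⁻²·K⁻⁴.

T ≈ 411 K

At equilibrium, absorbed power = emitted power.
Absorbing cross-section = πr² = 1.840×10¹³ m²; emitting surface = 4πr² = 7.359×10¹³ m² (ratio 4).
(1−a)S·A_cross = εσ·A_surf·T⁴  ⇒  T⁴ = (1−a)S/(4σ).
T⁴ = 0.850·7620/(4·5.67×10⁻⁸) = 2.856×10¹⁰ K⁴.
T = (2.856×10¹⁰)^(1/4).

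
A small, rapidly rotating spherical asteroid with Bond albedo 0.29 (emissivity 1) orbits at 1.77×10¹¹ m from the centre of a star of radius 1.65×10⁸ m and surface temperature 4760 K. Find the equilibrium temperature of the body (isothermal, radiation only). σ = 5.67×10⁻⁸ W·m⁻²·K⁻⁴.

T ≈ 94.3 K

The star's surface emits σT_*⁴; at distance d the flux is S = σT_*⁴(R_*/d)².
S = 5.67×10⁻⁸·(4760)⁴·(1.65×10⁸/1.77×10¹¹)² = 25.29 W/m².
For an isothermal sphere T⁴ = (1−a)S/(4σ) = 7.919×10⁷ K⁴.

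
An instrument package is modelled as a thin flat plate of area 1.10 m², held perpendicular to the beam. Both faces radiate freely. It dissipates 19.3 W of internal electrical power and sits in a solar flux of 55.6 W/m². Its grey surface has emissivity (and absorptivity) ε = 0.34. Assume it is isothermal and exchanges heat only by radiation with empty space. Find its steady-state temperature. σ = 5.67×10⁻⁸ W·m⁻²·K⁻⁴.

At steady state, absorbed solar power + internal power = radiated power.
Absorbed: α·S·A_cross = 0.34·55.6·1.100 = 20.79 W (cross-section A).
Total input = 20.79 + 19.3 = 40.09 W.
Radiated: εσ·A_surf·T⁴ with A_surf = 2A = 2.200 m².
T⁴ = 40.09/(0.34·5.67×10⁻⁸·2.200) = 9.454×10⁸ K⁴.

T ≈ 175 K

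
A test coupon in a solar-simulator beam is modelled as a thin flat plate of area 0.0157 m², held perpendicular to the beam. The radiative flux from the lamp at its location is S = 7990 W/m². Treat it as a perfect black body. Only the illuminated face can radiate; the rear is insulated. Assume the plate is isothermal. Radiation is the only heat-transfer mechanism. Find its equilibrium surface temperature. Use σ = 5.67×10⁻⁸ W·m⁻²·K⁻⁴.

At equilibrium, absorbed power = emitted power.
Absorbing cross-section = A = 0.01570 m²; emitting surface = A = 0.01570 m² (ratio 1).
S·A_cross = εσ·A_surf·T⁴  ⇒  T⁴ = S/(1σ).
T⁴ = 1.00·7990/(1·5.67×10⁻⁸) = 1.409×10¹¹ K⁴.
T = (1.409×10¹¹)^(1/4).

T ≈ 613 K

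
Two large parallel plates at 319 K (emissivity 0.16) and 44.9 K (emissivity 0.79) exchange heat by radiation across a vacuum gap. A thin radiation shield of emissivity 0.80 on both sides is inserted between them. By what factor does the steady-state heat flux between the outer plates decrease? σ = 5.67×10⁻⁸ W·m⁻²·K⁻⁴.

Without shield: q₀ = σΔ(T⁴)/(1/ε₁+1/ε₂−1) with denominator 6.516.
With shield the two gaps are in series; the resistances add: (1/ε₁+1/ε_s−1)+(1/ε_s+1/ε₂−1) = 6.500+1.516 = 8.016.
Heat-flux ratio q₀/q = 8.016/6.516.

factor ≈ 1.23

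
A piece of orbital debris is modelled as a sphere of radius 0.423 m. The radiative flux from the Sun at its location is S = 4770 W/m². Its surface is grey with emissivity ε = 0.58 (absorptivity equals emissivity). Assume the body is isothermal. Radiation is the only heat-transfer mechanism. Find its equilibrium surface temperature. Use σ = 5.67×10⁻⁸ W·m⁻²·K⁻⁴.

T ≈ 381 K

At equilibrium, absorbed power = emitted power.
Absorbing cross-section = πr² = 0.5621 m²; emitting surface = 4πr² = 2.248 m² (ratio 4).
εS·A_cross = εσ·A_surf·T⁴  ⇒  T⁴ = S/(4σ)   (ε cancels).
T⁴ = 4770/(4·5.67×10⁻⁸) = 2.103×10¹⁰ K⁴.
T = (2.103×10¹⁰)^(1/4).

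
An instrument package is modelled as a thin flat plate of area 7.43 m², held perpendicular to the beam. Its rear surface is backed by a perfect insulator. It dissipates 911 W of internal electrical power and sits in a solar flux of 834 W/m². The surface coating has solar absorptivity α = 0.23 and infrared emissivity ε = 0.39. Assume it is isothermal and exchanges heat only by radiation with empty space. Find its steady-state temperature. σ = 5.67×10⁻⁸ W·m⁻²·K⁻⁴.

At steady state, absorbed solar power + internal power = radiated power.
Absorbed: α·S·A_cross = 0.23·834·7.430 = 1425 W (cross-section A).
Total input = 1425 + 911 = 2336 W.
Radiated: εσ·A_surf·T⁴ with A_surf = A = 7.430 m².
T⁴ = 2336/(0.39·5.67×10⁻⁸·7.430) = 1.422×10¹⁰ K⁴.

T ≈ 345 K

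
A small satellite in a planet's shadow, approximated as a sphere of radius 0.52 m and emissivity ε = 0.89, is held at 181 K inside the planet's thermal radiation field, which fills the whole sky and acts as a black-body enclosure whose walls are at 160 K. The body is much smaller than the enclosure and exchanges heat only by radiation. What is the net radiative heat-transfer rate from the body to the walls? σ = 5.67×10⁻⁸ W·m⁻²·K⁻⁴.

For a small grey body in a large enclosure: P_net = εσA(T_body⁴ − T_wall⁴).
A = 4πr² = 3.398 m²; T_body⁴ − T_wall⁴ = 1.073×10⁹ − 6.554×10⁸ = 4.179×10⁸ K⁴.
|P_net| = 0.89·5.67×10⁻⁸·3.398·4.179×10⁸.

P_net ≈ 71.7 W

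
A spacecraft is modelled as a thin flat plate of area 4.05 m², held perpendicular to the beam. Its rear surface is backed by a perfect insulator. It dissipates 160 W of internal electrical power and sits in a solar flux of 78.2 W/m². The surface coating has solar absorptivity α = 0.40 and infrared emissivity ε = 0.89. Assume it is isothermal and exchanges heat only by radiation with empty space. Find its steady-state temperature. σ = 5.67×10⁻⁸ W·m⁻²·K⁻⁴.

T ≈ 194 K

At steady state, absorbed solar power + internal power = radiated power.
Absorbed: α·S·A_cross = 0.40·78.2·4.050 = 126.7 W (cross-section A).
Total input = 126.7 + 160 = 286.7 W.
Radiated: εσ·A_surf·T⁴ with A_surf = A = 4.050 m².
T⁴ = 286.7/(0.89·5.67×10⁻⁸·4.050) = 1.403×10⁹ K⁴.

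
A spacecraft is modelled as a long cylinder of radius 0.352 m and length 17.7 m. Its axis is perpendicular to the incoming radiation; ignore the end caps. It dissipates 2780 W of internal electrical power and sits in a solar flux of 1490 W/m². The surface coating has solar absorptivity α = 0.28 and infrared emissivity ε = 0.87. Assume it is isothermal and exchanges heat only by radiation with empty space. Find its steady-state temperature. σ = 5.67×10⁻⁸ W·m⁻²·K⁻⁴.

T ≈ 254 K

At steady state, absorbed solar power + internal power = radiated power.
Absorbed: α·S·A_cross = 0.28·1490·12.46 = 5199 W (cross-section 2rL).
Total input = 5199 + 2780 = 7979 W.
Radiated: εσ·A_surf·T⁴ with A_surf = 2πrL = 39.15 m².
T⁴ = 7979/(0.87·5.67×10⁻⁸·39.15) = 4.132×10⁹ K⁴.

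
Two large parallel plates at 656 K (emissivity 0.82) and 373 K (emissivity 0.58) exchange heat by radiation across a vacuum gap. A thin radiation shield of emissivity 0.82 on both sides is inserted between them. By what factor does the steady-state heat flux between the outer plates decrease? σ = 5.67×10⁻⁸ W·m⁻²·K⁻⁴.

factor ≈ 1.74

Without shield: q₀ = σΔ(T⁴)/(1/ε₁+1/ε₂−1) with denominator 1.944.
With shield the two gaps are in series; the resistances add: (1/ε₁+1/ε_s−1)+(1/ε_s+1/ε₂−1) = 1.439+1.944 = 3.383.
Heat-flux ratio q₀/q = 3.383/1.944.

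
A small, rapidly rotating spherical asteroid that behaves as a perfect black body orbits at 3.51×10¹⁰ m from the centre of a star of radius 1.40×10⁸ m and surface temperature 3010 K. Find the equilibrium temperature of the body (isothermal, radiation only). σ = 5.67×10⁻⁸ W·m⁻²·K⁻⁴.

The star's surface emits σT_*⁴; at distance d the flux is S = σT_*⁴(R_*/d)².
S = 5.67×10⁻⁸·(3010)⁴·(1.40×10⁸/3.51×10¹⁰)² = 74.04 W/m².
For an isothermal sphere T⁴ = (1−a)S/(4σ) = 3.265×10⁸ K⁴.

T ≈ 134 K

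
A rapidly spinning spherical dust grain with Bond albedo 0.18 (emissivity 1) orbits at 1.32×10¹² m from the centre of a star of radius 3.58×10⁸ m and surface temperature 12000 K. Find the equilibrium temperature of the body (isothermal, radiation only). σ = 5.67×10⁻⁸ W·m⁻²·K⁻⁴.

The star's surface emits σT_*⁴; at distance d the flux is S = σT_*⁴(R_*/d)².
S = 5.67×10⁻⁸·(12000)⁴·(3.58×10⁸/1.32×10¹²)² = 86.48 W/m².
For an isothermal sphere T⁴ = (1−a)S/(4σ) = 3.127×10⁸ K⁴.

T ≈ 133 K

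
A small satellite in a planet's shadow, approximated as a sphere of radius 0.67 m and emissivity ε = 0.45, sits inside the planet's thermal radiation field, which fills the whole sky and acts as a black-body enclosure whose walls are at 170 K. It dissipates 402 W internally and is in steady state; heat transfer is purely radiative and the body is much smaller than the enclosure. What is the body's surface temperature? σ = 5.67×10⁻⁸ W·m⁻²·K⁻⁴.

For a small grey body in a large enclosure, net radiated power = εσA(T⁴ − T_w⁴).
Steady state: P = εσA(T⁴ − T_w⁴) with A = 4πr² = 5.641 m².
T⁴ = P/(εσA) + T_w⁴ = 402/(0.45·5.67×10⁻⁸·5.641) + (170)⁴
    = 2.793×10⁹ + 8.352×10⁸ = 3.628×10⁹ K⁴.

T ≈ 245 K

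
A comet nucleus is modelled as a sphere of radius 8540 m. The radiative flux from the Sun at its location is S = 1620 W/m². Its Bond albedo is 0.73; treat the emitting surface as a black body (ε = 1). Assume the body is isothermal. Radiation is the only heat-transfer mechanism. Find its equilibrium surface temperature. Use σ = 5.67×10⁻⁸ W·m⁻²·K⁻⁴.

At equilibrium, absorbed power = emitted power.
Absorbing cross-section = πr² = 2.291×10⁸ m²; emitting surface = 4πr² = 9.165×10⁸ m² (ratio 4).
(1−a)S·A_cross = εσ·A_surf·T⁴  ⇒  T⁴ = (1−a)S/(4σ).
T⁴ = 0.270·1620/(4·5.67×10⁻⁸) = 1.929×10⁹ K⁴.
T = (1.929×10⁹)^(1/4).

T ≈ 210 K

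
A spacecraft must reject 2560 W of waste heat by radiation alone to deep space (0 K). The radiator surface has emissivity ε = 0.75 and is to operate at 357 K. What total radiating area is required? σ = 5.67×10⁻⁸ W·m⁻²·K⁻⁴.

P = εσA T⁴ ⇒ A = P/(εσT⁴).
T⁴ = 1.624×10¹⁰ K⁴.
A = 2560/(0.75 × 5.67×10⁻⁸ × 1.624×10¹⁰).

A ≈ 3.71 m²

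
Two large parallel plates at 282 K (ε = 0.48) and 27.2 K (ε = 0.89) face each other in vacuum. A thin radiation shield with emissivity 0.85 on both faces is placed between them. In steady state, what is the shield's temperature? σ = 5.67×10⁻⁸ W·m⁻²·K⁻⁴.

In steady state the net flux on the hot side equals that on the cold side.
σ(T₁⁴−T_s⁴)/D₁ = σ(T_s⁴−T₂⁴)/D₂, with D₁ = 1/ε₁+1/ε_s−1 = 2.260, D₂ = 1/ε_s+1/ε₂−1 = 1.300.
Solve for T_s⁴: T_s⁴ = (D₂·T₁⁴ + D₁·T₂⁴)/(D₁+D₂) = 2.310×10⁹ K⁴.

T_s ≈ 219 K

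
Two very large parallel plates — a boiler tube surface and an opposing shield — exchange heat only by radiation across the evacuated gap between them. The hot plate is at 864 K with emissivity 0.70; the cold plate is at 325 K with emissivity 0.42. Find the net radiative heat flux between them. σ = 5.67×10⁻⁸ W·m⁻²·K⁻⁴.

q ≈ 11000 W/m²

For two infinite grey parallel plates, q = σ(T₁⁴ − T₂⁴)/(1/ε₁ + 1/ε₂ − 1).
T₁⁴ − T₂⁴ = 5.573×10¹¹ − 1.116×10¹⁰ = 5.461×10¹¹ K⁴.
1/ε₁ + 1/ε₂ − 1 = 1.429 + 2.381 − 1 = 2.810.
q = 5.67×10⁻⁸ × 5.461×10¹¹ / 2.810.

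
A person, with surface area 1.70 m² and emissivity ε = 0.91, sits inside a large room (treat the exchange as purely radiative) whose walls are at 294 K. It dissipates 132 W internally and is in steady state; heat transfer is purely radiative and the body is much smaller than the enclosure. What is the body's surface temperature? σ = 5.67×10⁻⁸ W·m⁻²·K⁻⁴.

T ≈ 308 K

For a small grey body in a large enclosure, net radiated power = εσA(T⁴ − T_w⁴).
Steady state: P = εσA(T⁴ − T_w⁴) with A = 1.70 m².
T⁴ = P/(εσA) + T_w⁴ = 132/(0.91·5.67×10⁻⁸·1.700) + (294)⁴
    = 1.505×10⁹ + 7.471×10⁹ = 8.976×10⁹ K⁴.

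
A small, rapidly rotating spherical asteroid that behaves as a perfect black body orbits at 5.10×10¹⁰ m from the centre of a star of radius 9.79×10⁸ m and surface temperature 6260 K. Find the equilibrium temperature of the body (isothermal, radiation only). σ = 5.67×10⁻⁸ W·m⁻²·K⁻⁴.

T ≈ 613 K

The star's surface emits σT_*⁴; at distance d the flux is S = σT_*⁴(R_*/d)².
S = 5.67×10⁻⁸·(6260)⁴·(9.79×10⁸/5.10×10¹⁰)² = 32090 W/m².
For an isothermal sphere T⁴ = (1−a)S/(4σ) = 1.415×10¹¹ K⁴.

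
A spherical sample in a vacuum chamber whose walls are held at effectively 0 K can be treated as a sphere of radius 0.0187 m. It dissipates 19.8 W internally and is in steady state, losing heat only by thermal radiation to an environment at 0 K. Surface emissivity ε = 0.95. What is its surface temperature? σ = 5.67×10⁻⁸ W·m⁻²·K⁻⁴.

T ≈ 538 K

Steady state: internal power = radiated power, P = εσA T⁴.
Radiating area A = 4πr² = 0.004394 m².
T⁴ = P/(εσA) = 19.8/(0.95·5.67×10⁻⁸·0.004394) = 8.365×10¹⁰ K⁴.
T = (8.365×10¹⁰)^(1/4).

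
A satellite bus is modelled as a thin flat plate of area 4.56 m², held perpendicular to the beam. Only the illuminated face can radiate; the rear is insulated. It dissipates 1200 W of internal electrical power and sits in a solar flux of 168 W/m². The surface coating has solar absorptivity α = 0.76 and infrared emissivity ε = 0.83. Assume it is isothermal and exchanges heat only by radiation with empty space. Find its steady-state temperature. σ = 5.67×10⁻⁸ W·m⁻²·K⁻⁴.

At steady state, absorbed solar power + internal power = radiated power.
Absorbed: α·S·A_cross = 0.76·168·4.560 = 582.2 W (cross-section A).
Total input = 582.2 + 1200 = 1782 W.
Radiated: εσ·A_surf·T⁴ with A_surf = A = 4.560 m².
T⁴ = 1782/(0.83·5.67×10⁻⁸·4.560) = 8.305×10⁹ K⁴.

T ≈ 302 K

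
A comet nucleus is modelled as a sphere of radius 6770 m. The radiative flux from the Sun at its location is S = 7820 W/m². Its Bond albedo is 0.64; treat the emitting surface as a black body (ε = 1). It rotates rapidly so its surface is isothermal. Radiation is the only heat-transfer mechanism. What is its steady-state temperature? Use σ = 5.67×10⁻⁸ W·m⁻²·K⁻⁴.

T ≈ 334 K

At equilibrium, absorbed power = emitted power.
Absorbing cross-section = πr² = 1.440×10⁸ m²; emitting surface = 4πr² = 5.760×10⁸ m² (ratio 4).
(1−a)S·A_cross = εσ·A_surf·T⁴  ⇒  T⁴ = (1−a)S/(4σ).
T⁴ = 0.360·7820/(4·5.67×10⁻⁸) = 1.241×10¹⁰ K⁴.
T = (1.241×10¹⁰)^(1/4).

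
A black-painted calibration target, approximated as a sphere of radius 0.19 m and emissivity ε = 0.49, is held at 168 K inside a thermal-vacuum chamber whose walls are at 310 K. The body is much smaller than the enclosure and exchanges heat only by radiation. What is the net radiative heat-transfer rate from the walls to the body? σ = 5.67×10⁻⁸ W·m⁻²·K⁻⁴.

For a small grey body in a large enclosure: P_net = εσA(T_body⁴ − T_wall⁴).
A = 4πr² = 0.4536 m²; T_body⁴ − T_wall⁴ = 7.966×10⁸ − 9.235×10⁹ = -8.439×10⁹ K⁴.
|P_net| = 0.49·5.67×10⁻⁸·0.4536·8.439×10⁹.

P_net ≈ 106 W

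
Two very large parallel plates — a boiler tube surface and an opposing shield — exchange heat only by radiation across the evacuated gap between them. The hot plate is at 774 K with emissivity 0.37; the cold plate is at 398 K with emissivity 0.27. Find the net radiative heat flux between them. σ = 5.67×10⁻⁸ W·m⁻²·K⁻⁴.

q ≈ 3500 W/m²

For two infinite grey parallel plates, q = σ(T₁⁴ − T₂⁴)/(1/ε₁ + 1/ε₂ − 1).
T₁⁴ − T₂⁴ = 3.589×10¹¹ − 2.509×10¹⁰ = 3.338×10¹¹ K⁴.
1/ε₁ + 1/ε₂ − 1 = 2.703 + 3.704 − 1 = 5.406.
q = 5.67×10⁻⁸ × 3.338×10¹¹ / 5.406.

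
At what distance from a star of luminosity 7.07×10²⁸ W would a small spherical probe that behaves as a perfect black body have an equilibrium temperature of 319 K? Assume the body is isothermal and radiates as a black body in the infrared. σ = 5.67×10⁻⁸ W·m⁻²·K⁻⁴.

For an isothermal black-emitting sphere, (1−a)S·πr² = σ·4πr²·T⁴ ⇒ S = 4σT⁴/(1−a).
S = 4·5.67×10⁻⁸·(319)⁴/1.00 = 2349 W/m².
Flux falls as S = L/(4πd²), so d = √(L/(4πS)) = √(7.07×10²⁸/(4π·2349)).

d ≈ 1.55×10¹² m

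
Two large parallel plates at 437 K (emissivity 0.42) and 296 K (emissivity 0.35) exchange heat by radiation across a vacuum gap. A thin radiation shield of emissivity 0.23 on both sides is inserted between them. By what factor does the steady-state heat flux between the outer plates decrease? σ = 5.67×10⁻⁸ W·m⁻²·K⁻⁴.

Without shield: q₀ = σΔ(T⁴)/(1/ε₁+1/ε₂−1) with denominator 4.238.
With shield the two gaps are in series; the resistances add: (1/ε₁+1/ε_s−1)+(1/ε_s+1/ε₂−1) = 5.729+6.205 = 11.93.
Heat-flux ratio q₀/q = 11.93/4.238.

factor ≈ 2.82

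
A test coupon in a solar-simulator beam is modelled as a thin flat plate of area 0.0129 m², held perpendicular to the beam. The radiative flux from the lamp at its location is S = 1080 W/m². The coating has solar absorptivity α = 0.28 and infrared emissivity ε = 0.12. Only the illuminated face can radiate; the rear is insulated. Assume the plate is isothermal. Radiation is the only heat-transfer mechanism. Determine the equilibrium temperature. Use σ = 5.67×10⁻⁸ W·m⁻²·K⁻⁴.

T ≈ 459 K

At equilibrium, absorbed power = emitted power.
Absorbing cross-section = A = 0.01290 m²; emitting surface = A = 0.01290 m² (ratio 1).
αS·A_cross = εσ·A_surf·T⁴  ⇒  T⁴ = αS/(ε·1σ).
T⁴ = 0.280·1080/(0.12·1·5.67×10⁻⁸) = 4.444×10¹⁰ K⁴.
T = (4.444×10¹⁰)^(1/4).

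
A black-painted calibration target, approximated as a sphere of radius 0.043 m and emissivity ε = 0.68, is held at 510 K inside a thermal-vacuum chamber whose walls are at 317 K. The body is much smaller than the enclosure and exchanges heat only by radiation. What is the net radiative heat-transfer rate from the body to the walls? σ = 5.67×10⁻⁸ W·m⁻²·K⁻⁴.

For a small grey body in a large enclosure: P_net = εσA(T_body⁴ − T_wall⁴).
A = 4πr² = 0.02324 m²; T_body⁴ − T_wall⁴ = 6.765×10¹⁰ − 1.010×10¹⁰ = 5.755×10¹⁰ K⁴.
|P_net| = 0.68·5.67×10⁻⁸·0.02324·5.755×10¹⁰.

P_net ≈ 51.6 W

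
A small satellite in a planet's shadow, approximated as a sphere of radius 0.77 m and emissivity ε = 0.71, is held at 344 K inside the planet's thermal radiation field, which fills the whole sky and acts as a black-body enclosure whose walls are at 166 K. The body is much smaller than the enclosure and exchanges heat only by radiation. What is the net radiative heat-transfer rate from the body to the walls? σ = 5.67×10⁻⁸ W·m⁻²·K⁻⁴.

For a small grey body in a large enclosure: P_net = εσA(T_body⁴ − T_wall⁴).
A = 4πr² = 7.451 m²; T_body⁴ − T_wall⁴ = 1.400×10¹⁰ − 7.593×10⁸ = 1.324×10¹⁰ K⁴.
|P_net| = 0.71·5.67×10⁻⁸·7.451·1.324×10¹⁰.

P_net ≈ 3970 W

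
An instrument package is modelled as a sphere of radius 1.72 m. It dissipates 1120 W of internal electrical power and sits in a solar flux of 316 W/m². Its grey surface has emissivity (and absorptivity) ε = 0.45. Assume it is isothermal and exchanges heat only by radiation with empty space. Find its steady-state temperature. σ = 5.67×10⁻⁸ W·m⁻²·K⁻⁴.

At steady state, absorbed solar power + internal power = radiated power.
Absorbed: α·S·A_cross = 0.45·316·9.294 = 1322 W (cross-section πr²).
Total input = 1322 + 1120 = 2442 W.
Radiated: εσ·A_surf·T⁴ with A_surf = 4πr² = 37.18 m².
T⁴ = 2442/(0.45·5.67×10⁻⁸·37.18) = 2.574×10⁹ K⁴.

T ≈ 225 K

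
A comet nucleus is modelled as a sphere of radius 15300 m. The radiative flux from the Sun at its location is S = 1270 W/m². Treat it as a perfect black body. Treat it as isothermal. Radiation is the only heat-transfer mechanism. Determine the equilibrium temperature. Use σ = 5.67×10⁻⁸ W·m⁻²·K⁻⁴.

At equilibrium, absorbed power = emitted power.
Absorbing cross-section = πr² = 7.354×10⁸ m²; emitting surface = 4πr² = 2.942×10⁹ m² (ratio 4).
S·A_cross = εσ·A_surf·T⁴  ⇒  T⁴ = S/(4σ).
T⁴ = 1.00·1270/(4·5.67×10⁻⁸) = 5.600×10⁹ K⁴.
T = (5.600×10⁹)^(1/4).

T ≈ 274 K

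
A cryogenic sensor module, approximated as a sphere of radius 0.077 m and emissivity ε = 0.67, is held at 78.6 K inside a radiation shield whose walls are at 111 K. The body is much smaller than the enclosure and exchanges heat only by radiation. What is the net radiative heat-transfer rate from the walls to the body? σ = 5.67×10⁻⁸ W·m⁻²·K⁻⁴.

P_net ≈ 0.322 W

For a small grey body in a large enclosure: P_net = εσA(T_body⁴ − T_wall⁴).
A = 4πr² = 0.07451 m²; T_body⁴ − T_wall⁴ = 3.817×10⁷ − 1.518×10⁸ = -1.136×10⁸ K⁴.
|P_net| = 0.67·5.67×10⁻⁸·0.07451·1.136×10⁸.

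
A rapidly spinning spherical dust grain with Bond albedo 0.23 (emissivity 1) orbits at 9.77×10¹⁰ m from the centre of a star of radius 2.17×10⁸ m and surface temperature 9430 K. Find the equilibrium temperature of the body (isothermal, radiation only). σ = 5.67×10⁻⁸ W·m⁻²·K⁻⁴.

T ≈ 294 K

The star's surface emits σT_*⁴; at distance d the flux is S = σT_*⁴(R_*/d)².
S = 5.67×10⁻⁸·(9430)⁴·(2.17×10⁸/9.77×10¹⁰)² = 2212 W/m².
For an isothermal sphere T⁴ = (1−a)S/(4σ) = 7.509×10⁹ K⁴.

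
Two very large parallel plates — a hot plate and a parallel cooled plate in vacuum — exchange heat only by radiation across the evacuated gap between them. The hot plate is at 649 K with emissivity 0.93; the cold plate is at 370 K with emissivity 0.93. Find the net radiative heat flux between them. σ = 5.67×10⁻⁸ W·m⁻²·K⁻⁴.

q ≈ 7820 W/m²

For two infinite grey parallel plates, q = σ(T₁⁴ − T₂⁴)/(1/ε₁ + 1/ε₂ − 1).
T₁⁴ − T₂⁴ = 1.774×10¹¹ − 1.874×10¹⁰ = 1.587×10¹¹ K⁴.
1/ε₁ + 1/ε₂ − 1 = 1.075 + 1.075 − 1 = 1.151.
q = 5.67×10⁻⁸ × 1.587×10¹¹ / 1.151.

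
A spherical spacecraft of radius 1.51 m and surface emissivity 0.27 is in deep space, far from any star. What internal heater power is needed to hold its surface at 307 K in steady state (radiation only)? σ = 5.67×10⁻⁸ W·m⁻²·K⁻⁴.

P ≈ 3900 W

P = εσ·4πr²·T⁴.
4πr² = 28.65 m²; T⁴ = 8.883×10⁹ K⁴.
P = 0.27·5.67×10⁻⁸·28.65·8.883×10⁹.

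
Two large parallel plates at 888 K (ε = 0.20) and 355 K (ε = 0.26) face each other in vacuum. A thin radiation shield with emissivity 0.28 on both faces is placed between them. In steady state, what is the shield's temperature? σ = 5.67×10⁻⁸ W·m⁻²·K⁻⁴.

T_s ≈ 736 K

In steady state the net flux on the hot side equals that on the cold side.
σ(T₁⁴−T_s⁴)/D₁ = σ(T_s⁴−T₂⁴)/D₂, with D₁ = 1/ε₁+1/ε_s−1 = 7.571, D₂ = 1/ε_s+1/ε₂−1 = 6.418.
Solve for T_s⁴: T_s⁴ = (D₂·T₁⁴ + D₁·T₂⁴)/(D₁+D₂) = 2.939×10¹¹ K⁴.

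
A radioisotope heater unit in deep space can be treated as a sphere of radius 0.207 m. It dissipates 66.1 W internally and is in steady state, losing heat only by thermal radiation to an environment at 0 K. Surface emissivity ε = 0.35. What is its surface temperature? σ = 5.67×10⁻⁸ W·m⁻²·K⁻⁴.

T ≈ 280 K

Steady state: internal power = radiated power, P = εσA T⁴.
Radiating area A = 4πr² = 0.5385 m².
T⁴ = P/(εσA) = 66.1/(0.35·5.67×10⁻⁸·0.5385) = 6.186×10⁹ K⁴.
T = (6.186×10⁹)^(1/4).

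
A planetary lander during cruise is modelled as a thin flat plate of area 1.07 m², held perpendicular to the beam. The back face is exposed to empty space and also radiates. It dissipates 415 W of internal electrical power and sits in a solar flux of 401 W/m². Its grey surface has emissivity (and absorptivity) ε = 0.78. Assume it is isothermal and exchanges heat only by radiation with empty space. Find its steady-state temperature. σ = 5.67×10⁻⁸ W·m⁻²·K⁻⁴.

At steady state, absorbed solar power + internal power = radiated power.
Absorbed: α·S·A_cross = 0.78·401·1.070 = 334.7 W (cross-section A).
Total input = 334.7 + 415 = 749.7 W.
Radiated: εσ·A_surf·T⁴ with A_surf = 2A = 2.140 m².
T⁴ = 749.7/(0.78·5.67×10⁻⁸·2.140) = 7.921×10⁹ K⁴.

T ≈ 298 K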